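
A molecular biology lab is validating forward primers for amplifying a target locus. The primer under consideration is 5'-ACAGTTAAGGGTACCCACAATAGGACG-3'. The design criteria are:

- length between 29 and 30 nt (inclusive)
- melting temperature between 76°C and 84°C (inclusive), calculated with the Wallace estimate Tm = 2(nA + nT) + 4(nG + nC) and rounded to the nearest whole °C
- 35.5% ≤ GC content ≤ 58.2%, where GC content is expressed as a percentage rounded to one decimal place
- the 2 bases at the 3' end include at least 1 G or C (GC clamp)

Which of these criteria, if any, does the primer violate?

Base counts: A=10, T=4, G=7, C=6 (length 27).
length: length 27, outside 29–30 ✗
Tm: Tm = 2·14 + 4·13 = 80°C ✓
GC content: GC 13/27 = 48.1% ✓
GC clamp: 3' end CG has 2 G/C ✓

Fails: length.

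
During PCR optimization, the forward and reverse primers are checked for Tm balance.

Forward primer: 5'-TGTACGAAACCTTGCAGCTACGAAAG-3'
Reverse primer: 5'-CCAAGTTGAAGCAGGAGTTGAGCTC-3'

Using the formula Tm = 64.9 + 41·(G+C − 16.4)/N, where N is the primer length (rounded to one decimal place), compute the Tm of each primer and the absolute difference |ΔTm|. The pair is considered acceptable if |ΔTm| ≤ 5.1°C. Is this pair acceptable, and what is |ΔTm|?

Forward: G+C = 12, N = 26 → Tm = 64.9 + 41·(12 − 16.4)/26 = 58.0°C.
Reverse: G+C = 13, N = 25 → Tm = 64.9 + 41·(13 − 16.4)/25 = 59.3°C.
|ΔTm| = |58.0 − 59.3| = 1.3°C, ≤ 5.1°C.

|ΔTm| = 1.3°C; the pair is acceptable.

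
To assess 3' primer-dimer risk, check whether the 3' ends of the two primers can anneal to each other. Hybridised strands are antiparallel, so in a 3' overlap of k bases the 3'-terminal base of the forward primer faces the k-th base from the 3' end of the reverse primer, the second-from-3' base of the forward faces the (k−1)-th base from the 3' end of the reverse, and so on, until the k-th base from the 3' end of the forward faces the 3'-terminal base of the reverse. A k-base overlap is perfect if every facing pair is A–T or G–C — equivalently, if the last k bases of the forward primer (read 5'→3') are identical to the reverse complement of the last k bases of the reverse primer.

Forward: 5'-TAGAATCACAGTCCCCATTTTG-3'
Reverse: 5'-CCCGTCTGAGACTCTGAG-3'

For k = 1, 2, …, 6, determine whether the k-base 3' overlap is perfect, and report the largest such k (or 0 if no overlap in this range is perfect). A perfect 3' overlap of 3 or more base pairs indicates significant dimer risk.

Last 6 bases (5'→3') — forward …ATTTTG, reverse …TCTGAG.
Reverse complement of the reverse primer's last 6 bases: CTCAGA; its first k bases are the reverse complement of the reverse primer's last k bases, so a perfect k-base overlap needs the forward primer's last k bases to equal them.
Comparing (forward last k vs required): k=1: G vs C ✗; k=2: TG vs CT ✗; k=3: TTG vs CTC ✗; k=4: TTTG vs CTCA ✗; k=5: TTTTG vs CTCAG ✗; k=6: ATTTTG vs CTCAGA ✗.
No overlap length from 1 to 6 is perfect, so the longest perfect 3' overlap is 0.

Longest perfect overlap: 0 complementary base pairs; below the dimer-risk threshold (threshold 3).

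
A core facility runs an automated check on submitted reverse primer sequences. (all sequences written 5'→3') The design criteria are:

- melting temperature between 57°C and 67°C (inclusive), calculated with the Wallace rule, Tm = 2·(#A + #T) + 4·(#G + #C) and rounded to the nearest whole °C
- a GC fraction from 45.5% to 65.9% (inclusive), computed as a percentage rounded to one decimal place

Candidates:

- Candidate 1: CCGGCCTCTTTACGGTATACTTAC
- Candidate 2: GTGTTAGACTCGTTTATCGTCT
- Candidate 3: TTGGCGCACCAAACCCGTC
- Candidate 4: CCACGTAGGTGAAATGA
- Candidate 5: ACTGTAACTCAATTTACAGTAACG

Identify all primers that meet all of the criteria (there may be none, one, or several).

Candidate 1 (24 nt, A=4 T=8 G=4 C=8): Tm = 2·12 + 4·12 = 72°C, outside 57–67°C ✗; GC 12/24 = 50.0% ✓ — fails.
Candidate 2 (22 nt, A=3 T=10 G=5 C=4): Tm = 2·13 + 4·9 = 62°C ✓; GC 9/22 = 40.9%, outside 45.5–65.9% ✗ — fails.
Candidate 3 (19 nt, A=4 T=3 G=4 C=8): Tm = 2·7 + 4·12 = 62°C ✓; GC 12/19 = 63.2% ✓ — passes.
Candidate 4 (17 nt, A=6 T=3 G=5 C=3): Tm = 2·9 + 4·8 = 50°C, outside 57–67°C ✗; GC 8/17 = 47.1% ✓ — fails.
Candidate 5 (24 nt, A=9 T=7 G=3 C=5): Tm = 2·16 + 4·8 = 64°C ✓; GC 8/24 = 33.3%, outside 45.5–65.9% ✗ — fails.

Candidate 3 only.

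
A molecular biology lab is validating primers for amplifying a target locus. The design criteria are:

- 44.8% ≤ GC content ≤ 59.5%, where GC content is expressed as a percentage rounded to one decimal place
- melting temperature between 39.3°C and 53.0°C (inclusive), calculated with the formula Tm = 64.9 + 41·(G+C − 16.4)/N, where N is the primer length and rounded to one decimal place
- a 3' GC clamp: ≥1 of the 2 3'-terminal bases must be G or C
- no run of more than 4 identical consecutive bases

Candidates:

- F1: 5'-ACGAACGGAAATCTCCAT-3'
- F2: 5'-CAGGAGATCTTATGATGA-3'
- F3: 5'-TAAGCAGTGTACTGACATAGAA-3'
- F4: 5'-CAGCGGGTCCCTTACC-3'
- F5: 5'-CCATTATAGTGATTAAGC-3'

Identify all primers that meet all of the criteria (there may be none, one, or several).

None of the candidates satisfy all criteria.

F1 (18 nt, A=7 T=3 G=3 C=5): GC 8/18 = 44.4%, outside 44.8–59.5% ✗; Tm = 64.9 + 41·(8 − 16.4)/18 = 45.8°C ✓; 3' end AT has 0 G/C, need ≥1 ✗; longest run = 3 ✓ — fails.
F2 (18 nt, A=6 T=5 G=5 C=2): GC 7/18 = 38.9%, outside 44.8–59.5% ✗; Tm = 64.9 + 41·(7 − 16.4)/18 = 43.5°C ✓; 3' end GA has 1 G/C ✓; longest run = 2 ✓ — fails.
F3 (22 nt, A=9 T=5 G=5 C=3): GC 8/22 = 36.4%, outside 44.8–59.5% ✗; Tm = 64.9 + 41·(8 − 16.4)/22 = 49.2°C ✓; 3' end AA has 0 G/C, need ≥1 ✗; longest run = 2 ✓ — fails.
F4 (16 nt, A=2 T=3 G=4 C=7): GC 11/16 = 68.8%, outside 44.8–59.5% ✗; Tm = 64.9 + 41·(11 − 16.4)/16 = 51.1°C ✓; 3' end CC has 2 G/C ✓; longest run = 3 ✓ — fails.
F5 (18 nt, A=6 T=6 G=3 C=3): GC 6/18 = 33.3%, outside 44.8–59.5% ✗; Tm = 64.9 + 41·(6 − 16.4)/18 = 41.2°C ✓; 3' end GC has 2 G/C ✓; longest run = 2 ✓ — fails.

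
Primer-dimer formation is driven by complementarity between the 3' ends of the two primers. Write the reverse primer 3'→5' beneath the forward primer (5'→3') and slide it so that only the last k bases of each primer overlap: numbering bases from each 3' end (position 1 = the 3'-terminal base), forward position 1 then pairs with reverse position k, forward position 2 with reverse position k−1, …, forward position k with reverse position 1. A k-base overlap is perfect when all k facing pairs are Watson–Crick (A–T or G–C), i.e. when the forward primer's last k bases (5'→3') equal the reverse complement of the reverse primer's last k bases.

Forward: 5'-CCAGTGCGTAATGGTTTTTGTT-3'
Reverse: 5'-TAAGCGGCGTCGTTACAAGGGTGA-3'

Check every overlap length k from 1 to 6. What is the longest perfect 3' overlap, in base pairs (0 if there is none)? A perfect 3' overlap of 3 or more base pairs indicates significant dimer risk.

Last 6 bases (5'→3') — forward …TTTGTT, reverse …GGGTGA.
Reverse complement of the reverse primer's last 6 bases: TCACCC; its first k bases are the reverse complement of the reverse primer's last k bases, so a perfect k-base overlap needs the forward primer's last k bases to equal them.
Comparing (forward last k vs required): k=1: T vs T ✓; k=2: TT vs TC ✗; k=3: GTT vs TCA ✗; k=4: TGTT vs TCAC ✗; k=5: TTGTT vs TCACC ✗; k=6: TTTGTT vs TCACCC ✗.
Only k = 1 is perfect, so the longest perfect 3' overlap is 1.

Longest perfect overlap: 1 complementary base pair; below the dimer-risk threshold (threshold 3).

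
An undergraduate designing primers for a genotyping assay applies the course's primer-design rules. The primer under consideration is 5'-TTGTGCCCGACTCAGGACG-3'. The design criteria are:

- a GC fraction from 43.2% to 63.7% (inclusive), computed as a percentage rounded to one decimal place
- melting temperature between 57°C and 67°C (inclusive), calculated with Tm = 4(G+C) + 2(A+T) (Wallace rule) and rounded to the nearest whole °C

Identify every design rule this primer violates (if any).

Base counts: A=3, T=4, G=6, C=6 (length 19).
GC content: GC 12/19 = 63.2% ✓
Tm: Tm = 2·7 + 4·12 = 62°C ✓

Meets all criteria.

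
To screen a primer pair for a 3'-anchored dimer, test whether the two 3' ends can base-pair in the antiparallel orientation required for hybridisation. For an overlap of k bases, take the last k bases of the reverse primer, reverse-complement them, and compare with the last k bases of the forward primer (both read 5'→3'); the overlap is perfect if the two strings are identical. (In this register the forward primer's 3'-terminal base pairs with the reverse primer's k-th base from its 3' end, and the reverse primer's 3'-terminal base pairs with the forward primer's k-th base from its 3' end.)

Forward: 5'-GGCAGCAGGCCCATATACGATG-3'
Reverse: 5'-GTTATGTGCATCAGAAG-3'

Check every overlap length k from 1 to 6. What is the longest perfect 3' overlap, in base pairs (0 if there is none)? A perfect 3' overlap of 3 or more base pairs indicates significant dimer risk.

Last 6 bases (5'→3') — forward …ACGATG, reverse …CAGAAG.
Reverse complement of the reverse primer's last 6 bases: CTTCTG; its first k bases are the reverse complement of the reverse primer's last k bases, so a perfect k-base overlap needs the forward primer's last k bases to equal them.
Comparing (forward last k vs required): k=1: G vs C ✗; k=2: TG vs CT ✗; k=3: ATG vs CTT ✗; k=4: GATG vs CTTC ✗; k=5: CGATG vs CTTCT ✗; k=6: ACGATG vs CTTCTG ✗.
No overlap length from 1 to 6 is perfect, so the longest perfect 3' overlap is 0.

Longest perfect overlap: 0 complementary base pairs; below the dimer-risk threshold (threshold 3).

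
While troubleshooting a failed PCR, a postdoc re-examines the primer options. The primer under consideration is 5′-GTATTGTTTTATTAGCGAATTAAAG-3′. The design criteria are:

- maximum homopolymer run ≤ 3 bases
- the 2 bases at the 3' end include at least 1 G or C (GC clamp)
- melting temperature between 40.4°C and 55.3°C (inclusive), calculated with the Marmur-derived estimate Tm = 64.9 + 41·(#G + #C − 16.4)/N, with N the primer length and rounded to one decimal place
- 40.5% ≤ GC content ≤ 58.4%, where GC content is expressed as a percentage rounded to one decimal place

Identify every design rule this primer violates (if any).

Base counts: A=8, T=11, G=5, C=1 (length 25).
homopolymer run: longest run = 4, exceeds 3 ✗
GC clamp: 3' end AG has 1 G/C ✓
Tm: Tm = 64.9 + 41·(6 − 16.4)/25 = 47.8°C ✓
GC content: GC 6/25 = 24.0%, outside 40.5–58.4% ✗

Fails: homopolymer run, GC content.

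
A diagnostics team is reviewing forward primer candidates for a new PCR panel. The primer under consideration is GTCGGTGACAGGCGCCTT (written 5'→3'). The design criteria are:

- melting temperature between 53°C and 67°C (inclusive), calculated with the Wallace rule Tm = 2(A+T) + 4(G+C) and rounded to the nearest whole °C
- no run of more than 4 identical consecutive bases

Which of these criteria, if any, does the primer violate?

Base counts: A=2, T=4, G=7, C=5 (length 18).
Tm: Tm = 2·6 + 4·12 = 60°C ✓
homopolymer run: longest run = 2 ✓

Meets all criteria.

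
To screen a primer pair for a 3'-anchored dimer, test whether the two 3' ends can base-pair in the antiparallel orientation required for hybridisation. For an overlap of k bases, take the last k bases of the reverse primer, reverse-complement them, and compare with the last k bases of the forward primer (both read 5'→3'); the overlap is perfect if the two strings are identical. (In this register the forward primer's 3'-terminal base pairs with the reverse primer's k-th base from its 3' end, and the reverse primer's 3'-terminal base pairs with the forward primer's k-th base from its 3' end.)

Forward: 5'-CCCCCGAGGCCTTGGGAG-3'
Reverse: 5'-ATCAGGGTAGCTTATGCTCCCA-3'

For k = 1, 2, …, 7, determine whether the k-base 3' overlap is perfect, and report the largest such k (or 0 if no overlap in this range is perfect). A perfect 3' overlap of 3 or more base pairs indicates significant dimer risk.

Longest perfect overlap: 6 complementary base pairs; significant dimer risk (threshold 3).

Last 7 bases (5'→3') — forward …TTGGGAG, reverse …GCTCCCA.
Reverse complement of the reverse primer's last 7 bases: TGGGAGC; its first k bases are the reverse complement of the reverse primer's last k bases, so a perfect k-base overlap needs the forward primer's last k bases to equal them.
Comparing (forward last k vs required): k=1: G vs T ✗; k=2: AG vs TG ✗; k=3: GAG vs TGG ✗; k=4: GGAG vs TGGG ✗; k=5: GGGAG vs TGGGA ✗; k=6: TGGGAG vs TGGGAG ✓; k=7: TTGGGAG vs TGGGAGC ✗.
Only k = 6 is perfect, so the longest perfect 3' overlap is 6.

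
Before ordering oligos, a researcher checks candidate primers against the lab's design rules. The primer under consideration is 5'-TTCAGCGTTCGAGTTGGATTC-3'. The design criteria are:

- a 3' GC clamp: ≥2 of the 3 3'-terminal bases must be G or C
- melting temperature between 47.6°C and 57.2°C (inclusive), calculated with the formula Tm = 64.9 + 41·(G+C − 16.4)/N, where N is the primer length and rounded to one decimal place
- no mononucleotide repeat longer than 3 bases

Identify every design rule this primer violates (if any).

Fails: GC clamp.

Base counts: A=3, T=8, G=6, C=4 (length 21).
GC clamp: 3' end TTC has 1 G/C, need ≥2 ✗
Tm: Tm = 64.9 + 41·(10 − 16.4)/21 = 52.4°C ✓
homopolymer run: longest run = 2 ✓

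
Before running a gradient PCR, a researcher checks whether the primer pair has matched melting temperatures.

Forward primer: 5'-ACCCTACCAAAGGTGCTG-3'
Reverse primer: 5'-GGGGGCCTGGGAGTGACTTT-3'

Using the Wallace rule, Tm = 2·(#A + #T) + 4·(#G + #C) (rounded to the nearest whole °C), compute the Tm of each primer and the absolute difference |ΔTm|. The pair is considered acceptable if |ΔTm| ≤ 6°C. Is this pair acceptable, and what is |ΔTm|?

Forward: A=5 T=3 G=4 C=6 → Tm = 2·8 + 4·10 = 56°C.
Reverse: A=2 T=5 G=10 C=3 → Tm = 2·7 + 4·13 = 66°C.
|ΔTm| = |56 − 66| = 10°C, > 6°C.

|ΔTm| = 10°C; the pair is not acceptable.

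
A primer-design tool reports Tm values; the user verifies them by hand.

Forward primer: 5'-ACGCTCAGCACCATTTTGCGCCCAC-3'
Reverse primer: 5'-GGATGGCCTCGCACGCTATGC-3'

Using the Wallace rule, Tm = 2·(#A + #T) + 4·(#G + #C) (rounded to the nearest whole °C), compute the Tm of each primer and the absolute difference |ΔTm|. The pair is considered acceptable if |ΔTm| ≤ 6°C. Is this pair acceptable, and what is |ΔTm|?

|ΔTm| = 10°C; the pair is not acceptable.

Forward: A=5 T=5 G=4 C=11 → Tm = 2·10 + 4·15 = 80°C.
Reverse: A=3 T=4 G=7 C=7 → Tm = 2·7 + 4·14 = 70°C.
|ΔTm| = |80 − 70| = 10°C, > 6°C.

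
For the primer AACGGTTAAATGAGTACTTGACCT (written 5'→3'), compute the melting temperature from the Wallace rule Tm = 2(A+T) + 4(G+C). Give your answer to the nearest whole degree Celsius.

Base counts: A=8, T=7, G=5, C=4 (length 24).
Tm = 2·(8+7) + 4·(5+4) = 2·15 + 4·9 = 30 + 36 = 66°C.

66°C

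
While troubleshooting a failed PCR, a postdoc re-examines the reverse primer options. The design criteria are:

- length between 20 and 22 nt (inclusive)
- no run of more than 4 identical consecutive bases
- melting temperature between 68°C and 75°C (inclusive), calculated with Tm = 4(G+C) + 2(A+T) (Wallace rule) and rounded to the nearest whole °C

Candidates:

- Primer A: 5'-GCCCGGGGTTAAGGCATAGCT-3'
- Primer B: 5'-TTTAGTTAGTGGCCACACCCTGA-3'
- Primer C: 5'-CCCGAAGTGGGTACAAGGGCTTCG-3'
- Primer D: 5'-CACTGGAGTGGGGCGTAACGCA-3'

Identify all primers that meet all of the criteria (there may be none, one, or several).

Primer A (21 nt, A=4 T=4 G=8 C=5): length 21 ✓; longest run = 4 ✓; Tm = 2·8 + 4·13 = 68°C ✓ — passes.
Primer B (23 nt, A=5 T=7 G=5 C=6): length 23, outside 20–22 ✗; longest run = 3 ✓; Tm = 2·12 + 4·11 = 68°C ✓ — fails.
Primer C (24 nt, A=5 T=4 G=9 C=6): length 24, outside 20–22 ✗; longest run = 3 ✓; Tm = 2·9 + 4·15 = 78°C, outside 68–75°C ✗ — fails.
Primer D (22 nt, A=5 T=3 G=9 C=5): length 22 ✓; longest run = 4 ✓; Tm = 2·8 + 4·14 = 72°C ✓ — passes.

Primer A and Primer D.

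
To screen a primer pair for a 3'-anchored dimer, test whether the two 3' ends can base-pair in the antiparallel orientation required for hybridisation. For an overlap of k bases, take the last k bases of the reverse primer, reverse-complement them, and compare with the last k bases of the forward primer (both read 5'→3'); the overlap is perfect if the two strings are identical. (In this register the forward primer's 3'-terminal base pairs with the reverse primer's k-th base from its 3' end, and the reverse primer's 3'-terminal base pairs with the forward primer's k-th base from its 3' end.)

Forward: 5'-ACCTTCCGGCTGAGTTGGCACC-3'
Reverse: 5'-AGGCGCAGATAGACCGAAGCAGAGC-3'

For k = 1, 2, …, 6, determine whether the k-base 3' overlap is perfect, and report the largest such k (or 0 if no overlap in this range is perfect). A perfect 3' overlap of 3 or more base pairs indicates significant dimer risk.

Last 6 bases (5'→3') — forward …GGCACC, reverse …CAGAGC.
Reverse complement of the reverse primer's last 6 bases: GCTCTG; its first k bases are the reverse complement of the reverse primer's last k bases, so a perfect k-base overlap needs the forward primer's last k bases to equal them.
Comparing (forward last k vs required): k=1: C vs G ✗; k=2: CC vs GC ✗; k=3: ACC vs GCT ✗; k=4: CACC vs GCTC ✗; k=5: GCACC vs GCTCT ✗; k=6: GGCACC vs GCTCTG ✗.
No overlap length from 1 to 6 is perfect, so the longest perfect 3' overlap is 0.

Longest perfect overlap: 0 complementary base pairs; below the dimer-risk threshold (threshold 3).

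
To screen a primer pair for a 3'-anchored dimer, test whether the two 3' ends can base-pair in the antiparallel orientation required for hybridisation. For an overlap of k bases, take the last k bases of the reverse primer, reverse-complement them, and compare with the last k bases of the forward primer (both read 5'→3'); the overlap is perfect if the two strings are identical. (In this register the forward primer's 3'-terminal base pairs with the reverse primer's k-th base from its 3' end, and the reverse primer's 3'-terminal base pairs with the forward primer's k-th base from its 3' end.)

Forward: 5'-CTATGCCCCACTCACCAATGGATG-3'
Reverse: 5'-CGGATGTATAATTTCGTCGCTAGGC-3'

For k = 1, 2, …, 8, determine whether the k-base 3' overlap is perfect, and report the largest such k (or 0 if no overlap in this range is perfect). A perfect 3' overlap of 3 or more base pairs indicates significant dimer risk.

Last 8 bases (5'→3') — forward …AATGGATG, reverse …CGCTAGGC.
Reverse complement of the reverse primer's last 8 bases: GCCTAGCG; its first k bases are the reverse complement of the reverse primer's last k bases, so a perfect k-base overlap needs the forward primer's last k bases to equal them.
Comparing (forward last k vs required): k=1: G vs G ✓; k=2: TG vs GC ✗; k=3: ATG vs GCC ✗; k=4: GATG vs GCCT ✗; k=5: GGATG vs GCCTA ✗; k=6: TGGATG vs GCCTAG ✗; k=7: ATGGATG vs GCCTAGC ✗; k=8: AATGGATG vs GCCTAGCG ✗.
Only k = 1 is perfect, so the longest perfect 3' overlap is 1.

Longest perfect overlap: 1 complementary base pair; below the dimer-risk threshold (threshold 3).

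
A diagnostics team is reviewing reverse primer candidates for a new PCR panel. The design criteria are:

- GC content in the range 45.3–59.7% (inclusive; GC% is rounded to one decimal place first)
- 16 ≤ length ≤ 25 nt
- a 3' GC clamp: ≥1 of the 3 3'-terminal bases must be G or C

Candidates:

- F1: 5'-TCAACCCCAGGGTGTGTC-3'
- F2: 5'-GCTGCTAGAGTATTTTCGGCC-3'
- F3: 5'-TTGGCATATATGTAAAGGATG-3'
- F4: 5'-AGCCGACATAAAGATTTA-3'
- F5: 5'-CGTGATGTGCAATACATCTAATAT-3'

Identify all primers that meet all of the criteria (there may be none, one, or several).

F1 (18 nt, A=3 T=4 G=5 C=6): GC 11/18 = 61.1%, outside 45.3–59.7% ✗; length 18 ✓; 3' end GTC has 2 G/C ✓ — fails.
F2 (21 nt, A=3 T=7 G=6 C=5): GC 11/21 = 52.4% ✓; length 21 ✓; 3' end GCC has 3 G/C ✓ — passes.
F3 (21 nt, A=7 T=7 G=6 C=1): GC 7/21 = 33.3%, outside 45.3–59.7% ✗; length 21 ✓; 3' end ATG has 1 G/C ✓ — fails.
F4 (18 nt, A=8 T=4 G=3 C=3): GC 6/18 = 33.3%, outside 45.3–59.7% ✗; length 18 ✓; 3' end TTA has 0 G/C, need ≥1 ✗ — fails.
F5 (24 nt, A=8 T=8 G=4 C=4): GC 8/24 = 33.3%, outside 45.3–59.7% ✗; length 24 ✓; 3' end TAT has 0 G/C, need ≥1 ✗ — fails.

F2 only.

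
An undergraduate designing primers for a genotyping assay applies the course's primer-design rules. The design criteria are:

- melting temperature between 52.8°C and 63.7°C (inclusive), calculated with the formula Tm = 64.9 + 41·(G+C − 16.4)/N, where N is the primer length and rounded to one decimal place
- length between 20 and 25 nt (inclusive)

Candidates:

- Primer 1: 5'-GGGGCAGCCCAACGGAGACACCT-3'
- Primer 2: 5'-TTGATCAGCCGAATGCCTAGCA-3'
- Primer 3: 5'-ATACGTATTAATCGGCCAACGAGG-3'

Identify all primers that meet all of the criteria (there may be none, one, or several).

Primer 2 and Primer 3.

Primer 1 (23 nt, A=6 T=1 G=8 C=8): Tm = 64.9 + 41·(16 − 16.4)/23 = 64.2°C, outside 52.8–63.7°C ✗; length 23 ✓ — fails.
Primer 2 (22 nt, A=6 T=5 G=5 C=6): Tm = 64.9 + 41·(11 − 16.4)/22 = 54.8°C ✓; length 22 ✓ — passes.
Primer 3 (24 nt, A=8 T=5 G=6 C=5): Tm = 64.9 + 41·(11 − 16.4)/24 = 55.7°C ✓; length 24 ✓ — passes.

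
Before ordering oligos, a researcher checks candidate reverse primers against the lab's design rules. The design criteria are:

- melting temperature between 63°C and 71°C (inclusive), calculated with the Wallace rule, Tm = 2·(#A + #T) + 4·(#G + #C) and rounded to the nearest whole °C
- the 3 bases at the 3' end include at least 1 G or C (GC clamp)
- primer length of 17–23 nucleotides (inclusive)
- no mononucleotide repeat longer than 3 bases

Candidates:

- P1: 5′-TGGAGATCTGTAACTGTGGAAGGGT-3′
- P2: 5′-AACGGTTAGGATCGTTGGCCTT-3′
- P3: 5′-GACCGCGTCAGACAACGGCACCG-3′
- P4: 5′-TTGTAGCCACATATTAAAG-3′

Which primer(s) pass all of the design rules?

P2 only.

P1 (25 nt, A=6 T=7 G=10 C=2): Tm = 2·13 + 4·12 = 74°C, outside 63–71°C ✗; 3' end GGT has 2 G/C ✓; length 25, outside 17–23 ✗; longest run = 3 ✓ — fails.
P2 (22 nt, A=4 T=7 G=7 C=4): Tm = 2·11 + 4·11 = 66°C ✓; 3' end CTT has 1 G/C ✓; length 22 ✓; longest run = 2 ✓ — passes.
P3 (23 nt, A=6 T=1 G=7 C=9): Tm = 2·7 + 4·16 = 78°C, outside 63–71°C ✗; 3' end CCG has 3 G/C ✓; length 23 ✓; longest run = 2 ✓ — fails.
P4 (19 nt, A=7 T=6 G=3 C=3): Tm = 2·13 + 4·6 = 50°C, outside 63–71°C ✗; 3' end AAG has 1 G/C ✓; length 19 ✓; longest run = 3 ✓ — fails.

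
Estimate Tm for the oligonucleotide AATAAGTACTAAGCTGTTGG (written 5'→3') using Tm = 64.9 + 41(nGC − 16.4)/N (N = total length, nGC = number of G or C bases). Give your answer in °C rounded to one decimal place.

45.6°C

Base counts: A=7, T=6, G=5, C=2; G+C = 7, N = 20.
Tm = 64.9 + 41·(7 − 16.4)/20 = 64.9 + -385.40/20 = 45.6°C.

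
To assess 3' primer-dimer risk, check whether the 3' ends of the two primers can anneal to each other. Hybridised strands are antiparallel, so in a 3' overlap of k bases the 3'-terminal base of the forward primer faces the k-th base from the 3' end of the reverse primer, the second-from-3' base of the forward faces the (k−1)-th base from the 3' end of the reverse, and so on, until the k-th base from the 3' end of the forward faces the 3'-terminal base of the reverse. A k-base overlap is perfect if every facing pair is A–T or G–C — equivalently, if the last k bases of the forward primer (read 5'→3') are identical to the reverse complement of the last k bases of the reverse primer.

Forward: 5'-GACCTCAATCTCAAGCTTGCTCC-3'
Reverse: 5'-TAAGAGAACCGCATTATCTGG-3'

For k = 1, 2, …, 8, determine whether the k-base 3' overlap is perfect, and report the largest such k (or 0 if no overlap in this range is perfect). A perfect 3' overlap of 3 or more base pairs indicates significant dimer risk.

Longest perfect overlap: 2 complementary base pairs; below the dimer-risk threshold (threshold 3).

Last 8 bases (5'→3') — forward …CTTGCTCC, reverse …TTATCTGG.
Reverse complement of the reverse primer's last 8 bases: CCAGATAA; its first k bases are the reverse complement of the reverse primer's last k bases, so a perfect k-base overlap needs the forward primer's last k bases to equal them.
Comparing (forward last k vs required): k=1: C vs C ✓; k=2: CC vs CC ✓; k=3: TCC vs CCA ✗; k=4: CTCC vs CCAG ✗; k=5: GCTCC vs CCAGA ✗; k=6: TGCTCC vs CCAGAT ✗; k=7: TTGCTCC vs CCAGATA ✗; k=8: CTTGCTCC vs CCAGATAA ✗.
Perfect overlaps at k = 1, 2; the largest is 2.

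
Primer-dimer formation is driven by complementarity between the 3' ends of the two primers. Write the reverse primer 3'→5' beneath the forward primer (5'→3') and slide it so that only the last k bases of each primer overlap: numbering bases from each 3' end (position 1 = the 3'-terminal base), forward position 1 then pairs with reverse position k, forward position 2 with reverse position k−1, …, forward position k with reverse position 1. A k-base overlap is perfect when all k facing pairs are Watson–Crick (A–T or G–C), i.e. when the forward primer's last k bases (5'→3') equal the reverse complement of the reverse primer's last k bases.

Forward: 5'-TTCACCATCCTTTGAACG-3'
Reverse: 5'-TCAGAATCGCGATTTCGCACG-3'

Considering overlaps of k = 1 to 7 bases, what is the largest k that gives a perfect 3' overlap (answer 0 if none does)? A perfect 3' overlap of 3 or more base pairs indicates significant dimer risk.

Longest perfect overlap: 2 complementary base pairs; below the dimer-risk threshold (threshold 3).

Last 7 bases (5'→3') — forward …TTGAACG, reverse …TCGCACG.
Reverse complement of the reverse primer's last 7 bases: CGTGCGA; its first k bases are the reverse complement of the reverse primer's last k bases, so a perfect k-base overlap needs the forward primer's last k bases to equal them.
Comparing (forward last k vs required): k=1: G vs C ✗; k=2: CG vs CG ✓; k=3: ACG vs CGT ✗; k=4: AACG vs CGTG ✗; k=5: GAACG vs CGTGC ✗; k=6: TGAACG vs CGTGCG ✗; k=7: TTGAACG vs CGTGCGA ✗.
Only k = 2 is perfect, so the longest perfect 3' overlap is 2.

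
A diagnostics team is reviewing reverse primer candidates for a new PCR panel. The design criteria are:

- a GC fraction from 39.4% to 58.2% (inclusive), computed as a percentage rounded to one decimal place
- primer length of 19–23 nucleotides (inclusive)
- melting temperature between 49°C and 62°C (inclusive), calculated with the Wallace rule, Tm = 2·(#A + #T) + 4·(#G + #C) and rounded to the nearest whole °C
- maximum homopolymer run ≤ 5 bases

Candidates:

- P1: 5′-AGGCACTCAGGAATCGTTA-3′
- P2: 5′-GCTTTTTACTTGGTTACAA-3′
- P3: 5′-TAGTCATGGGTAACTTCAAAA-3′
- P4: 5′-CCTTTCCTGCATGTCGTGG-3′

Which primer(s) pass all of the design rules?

P1 (19 nt, A=6 T=4 G=5 C=4): GC 9/19 = 47.4% ✓; length 19 ✓; Tm = 2·10 + 4·9 = 56°C ✓; longest run = 2 ✓ — passes.
P2 (19 nt, A=4 T=9 G=3 C=3): GC 6/19 = 31.6%, outside 39.4–58.2% ✗; length 19 ✓; Tm = 2·13 + 4·6 = 50°C ✓; longest run = 5 ✓ — fails.
P3 (21 nt, A=8 T=6 G=4 C=3): GC 7/21 = 33.3%, outside 39.4–58.2% ✗; length 21 ✓; Tm = 2·14 + 4·7 = 56°C ✓; longest run = 4 ✓ — fails.
P4 (19 nt, A=1 T=7 G=5 C=6): GC 11/19 = 57.9% ✓; length 19 ✓; Tm = 2·8 + 4·11 = 60°C ✓; longest run = 3 ✓ — passes.

P1 and P4.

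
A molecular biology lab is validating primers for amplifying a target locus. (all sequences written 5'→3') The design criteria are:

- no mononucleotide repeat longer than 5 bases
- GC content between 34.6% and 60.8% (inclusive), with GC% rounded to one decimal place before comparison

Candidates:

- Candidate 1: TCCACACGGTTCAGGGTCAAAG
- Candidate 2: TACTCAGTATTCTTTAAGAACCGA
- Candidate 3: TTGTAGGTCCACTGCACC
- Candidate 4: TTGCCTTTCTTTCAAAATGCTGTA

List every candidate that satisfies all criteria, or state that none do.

Candidate 1 (22 nt, A=6 T=4 G=6 C=6): longest run = 3 ✓; GC 12/22 = 54.5% ✓ — passes.
Candidate 2 (24 nt, A=8 T=8 G=3 C=5): longest run = 3 ✓; GC 8/24 = 33.3%, outside 34.6–60.8% ✗ — fails.
Candidate 3 (18 nt, A=3 T=5 G=4 C=6): longest run = 2 ✓; GC 10/18 = 55.6% ✓ — passes.
Candidate 4 (24 nt, A=5 T=11 G=3 C=5): longest run = 4 ✓; GC 8/24 = 33.3%, outside 34.6–60.8% ✗ — fails.

Candidate 1 and Candidate 3.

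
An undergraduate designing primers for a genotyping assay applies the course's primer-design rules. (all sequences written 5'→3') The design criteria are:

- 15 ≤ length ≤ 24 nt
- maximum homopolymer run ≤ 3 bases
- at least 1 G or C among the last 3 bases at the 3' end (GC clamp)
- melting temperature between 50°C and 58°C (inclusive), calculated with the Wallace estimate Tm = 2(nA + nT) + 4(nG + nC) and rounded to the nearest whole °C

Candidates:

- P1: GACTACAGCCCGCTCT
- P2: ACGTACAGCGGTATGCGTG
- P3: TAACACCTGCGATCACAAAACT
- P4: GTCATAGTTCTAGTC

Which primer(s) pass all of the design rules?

P1 only.

P1 (16 nt, A=3 T=3 G=3 C=7): length 16 ✓; longest run = 3 ✓; 3' end TCT has 1 G/C ✓; Tm = 2·6 + 4·10 = 52°C ✓ — passes.
P2 (19 nt, A=4 T=4 G=7 C=4): length 19 ✓; longest run = 2 ✓; 3' end GTG has 2 G/C ✓; Tm = 2·8 + 4·11 = 60°C, outside 50–58°C ✗ — fails.
P3 (22 nt, A=9 T=4 G=2 C=7): length 22 ✓; longest run = 4, exceeds 3 ✗; 3' end ACT has 1 G/C ✓; Tm = 2·13 + 4·9 = 62°C, outside 50–58°C ✗ — fails.
P4 (15 nt, A=3 T=6 G=3 C=3): length 15 ✓; longest run = 2 ✓; 3' end GTC has 2 G/C ✓; Tm = 2·9 + 4·6 = 42°C, outside 50–58°C ✗ — fails.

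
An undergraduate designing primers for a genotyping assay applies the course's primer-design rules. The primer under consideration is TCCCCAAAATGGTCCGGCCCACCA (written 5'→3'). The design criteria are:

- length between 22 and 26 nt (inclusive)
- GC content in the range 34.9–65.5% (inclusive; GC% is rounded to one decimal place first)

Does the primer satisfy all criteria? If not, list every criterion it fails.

Base counts: A=6, T=3, G=4, C=11 (length 24).
length: length 24 ✓
GC content: GC 15/24 = 62.5% ✓

Meets all criteria.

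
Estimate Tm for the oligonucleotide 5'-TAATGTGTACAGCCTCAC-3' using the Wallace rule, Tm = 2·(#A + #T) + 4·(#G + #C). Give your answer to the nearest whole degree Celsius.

52°C

Base counts: A=5, T=5, G=3, C=5 (length 18).
Tm = 2·(5+5) + 4·(3+5) = 2·10 + 4·8 = 20 + 32 = 52°C.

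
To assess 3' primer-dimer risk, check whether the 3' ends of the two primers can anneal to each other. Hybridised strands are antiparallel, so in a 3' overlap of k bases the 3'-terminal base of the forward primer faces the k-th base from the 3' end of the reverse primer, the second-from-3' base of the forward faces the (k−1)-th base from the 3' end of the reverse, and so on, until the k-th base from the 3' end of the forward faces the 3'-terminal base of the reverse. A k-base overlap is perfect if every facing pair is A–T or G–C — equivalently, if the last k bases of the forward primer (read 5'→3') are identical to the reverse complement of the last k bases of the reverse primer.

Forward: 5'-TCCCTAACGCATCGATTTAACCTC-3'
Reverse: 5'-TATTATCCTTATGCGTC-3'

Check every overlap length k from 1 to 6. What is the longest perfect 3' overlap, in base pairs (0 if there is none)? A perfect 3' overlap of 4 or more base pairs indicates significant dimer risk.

Longest perfect overlap: 0 complementary base pairs; below the dimer-risk threshold (threshold 4).

Last 6 bases (5'→3') — forward …AACCTC, reverse …TGCGTC.
Reverse complement of the reverse primer's last 6 bases: GACGCA; its first k bases are the reverse complement of the reverse primer's last k bases, so a perfect k-base overlap needs the forward primer's last k bases to equal them.
Comparing (forward last k vs required): k=1: C vs G ✗; k=2: TC vs GA ✗; k=3: CTC vs GAC ✗; k=4: CCTC vs GACG ✗; k=5: ACCTC vs GACGC ✗; k=6: AACCTC vs GACGCA ✗.
No overlap length from 1 to 6 is perfect, so the longest perfect 3' overlap is 0.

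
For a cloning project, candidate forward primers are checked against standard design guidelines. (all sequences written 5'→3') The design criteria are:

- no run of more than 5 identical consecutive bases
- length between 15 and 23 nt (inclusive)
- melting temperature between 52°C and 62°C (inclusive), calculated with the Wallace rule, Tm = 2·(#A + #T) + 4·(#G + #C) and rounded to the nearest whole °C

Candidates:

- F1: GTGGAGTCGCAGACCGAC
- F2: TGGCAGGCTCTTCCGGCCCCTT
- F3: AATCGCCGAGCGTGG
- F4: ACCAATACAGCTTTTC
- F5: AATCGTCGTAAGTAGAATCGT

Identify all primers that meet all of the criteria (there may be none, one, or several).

F1 (18 nt, A=4 T=2 G=7 C=5): longest run = 2 ✓; length 18 ✓; Tm = 2·6 + 4·12 = 60°C ✓ — passes.
F2 (22 nt, A=1 T=6 G=6 C=9): longest run = 4 ✓; length 22 ✓; Tm = 2·7 + 4·15 = 74°C, outside 52–62°C ✗ — fails.
F3 (15 nt, A=3 T=2 G=6 C=4): longest run = 2 ✓; length 15 ✓; Tm = 2·5 + 4·10 = 50°C, outside 52–62°C ✗ — fails.
F4 (16 nt, A=5 T=5 G=1 C=5): longest run = 4 ✓; length 16 ✓; Tm = 2·10 + 4·6 = 44°C, outside 52–62°C ✗ — fails.
F5 (21 nt, A=7 T=6 G=5 C=3): longest run = 2 ✓; length 21 ✓; Tm = 2·13 + 4·8 = 58°C ✓ — passes.

F1 and F5.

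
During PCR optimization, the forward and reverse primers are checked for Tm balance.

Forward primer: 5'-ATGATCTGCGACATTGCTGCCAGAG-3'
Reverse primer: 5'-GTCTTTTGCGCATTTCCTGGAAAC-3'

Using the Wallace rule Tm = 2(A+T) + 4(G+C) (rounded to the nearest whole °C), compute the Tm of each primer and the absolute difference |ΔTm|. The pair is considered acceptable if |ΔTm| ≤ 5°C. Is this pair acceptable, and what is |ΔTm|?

Forward: A=6 T=6 G=7 C=6 → Tm = 2·12 + 4·13 = 76°C.
Reverse: A=4 T=9 G=5 C=6 → Tm = 2·13 + 4·11 = 70°C.
|ΔTm| = |76 − 70| = 6°C, > 5°C.

|ΔTm| = 6°C; the pair is not acceptable.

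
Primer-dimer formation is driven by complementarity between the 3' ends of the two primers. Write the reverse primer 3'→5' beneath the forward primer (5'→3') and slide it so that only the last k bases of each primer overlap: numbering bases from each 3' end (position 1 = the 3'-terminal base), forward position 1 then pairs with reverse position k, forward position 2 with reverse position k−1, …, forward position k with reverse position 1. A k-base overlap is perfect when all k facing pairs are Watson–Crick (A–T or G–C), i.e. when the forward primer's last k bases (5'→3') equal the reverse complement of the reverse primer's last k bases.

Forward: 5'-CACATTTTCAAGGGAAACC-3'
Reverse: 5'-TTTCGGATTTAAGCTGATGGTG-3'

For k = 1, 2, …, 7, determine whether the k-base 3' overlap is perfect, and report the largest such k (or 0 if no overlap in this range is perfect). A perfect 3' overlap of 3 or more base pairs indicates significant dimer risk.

Longest perfect overlap: 1 complementary base pair; below the dimer-risk threshold (threshold 3).

Last 7 bases (5'→3') — forward …GGAAACC, reverse …GATGGTG.
Reverse complement of the reverse primer's last 7 bases: CACCATC; its first k bases are the reverse complement of the reverse primer's last k bases, so a perfect k-base overlap needs the forward primer's last k bases to equal them.
Comparing (forward last k vs required): k=1: C vs C ✓; k=2: CC vs CA ✗; k=3: ACC vs CAC ✗; k=4: AACC vs CACC ✗; k=5: AAACC vs CACCA ✗; k=6: GAAACC vs CACCAT ✗; k=7: GGAAACC vs CACCATC ✗.
Only k = 1 is perfect, so the longest perfect 3' overlap is 1.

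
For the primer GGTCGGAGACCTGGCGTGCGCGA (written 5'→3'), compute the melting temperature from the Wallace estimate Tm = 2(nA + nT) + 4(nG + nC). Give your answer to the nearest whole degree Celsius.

80°C

Base counts: A=3, T=3, G=11, C=6 (length 23).
Tm = 2·(3+3) + 4·(11+6) = 2·6 + 4·17 = 12 + 68 = 80°C.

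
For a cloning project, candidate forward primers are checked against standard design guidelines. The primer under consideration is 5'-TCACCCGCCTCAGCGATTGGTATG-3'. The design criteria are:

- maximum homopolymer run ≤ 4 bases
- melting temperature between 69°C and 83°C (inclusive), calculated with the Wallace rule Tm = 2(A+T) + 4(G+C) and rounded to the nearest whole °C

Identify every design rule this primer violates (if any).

Meets all criteria.

Base counts: A=4, T=6, G=6, C=8 (length 24).
homopolymer run: longest run = 3 ✓
Tm: Tm = 2·10 + 4·14 = 76°C ✓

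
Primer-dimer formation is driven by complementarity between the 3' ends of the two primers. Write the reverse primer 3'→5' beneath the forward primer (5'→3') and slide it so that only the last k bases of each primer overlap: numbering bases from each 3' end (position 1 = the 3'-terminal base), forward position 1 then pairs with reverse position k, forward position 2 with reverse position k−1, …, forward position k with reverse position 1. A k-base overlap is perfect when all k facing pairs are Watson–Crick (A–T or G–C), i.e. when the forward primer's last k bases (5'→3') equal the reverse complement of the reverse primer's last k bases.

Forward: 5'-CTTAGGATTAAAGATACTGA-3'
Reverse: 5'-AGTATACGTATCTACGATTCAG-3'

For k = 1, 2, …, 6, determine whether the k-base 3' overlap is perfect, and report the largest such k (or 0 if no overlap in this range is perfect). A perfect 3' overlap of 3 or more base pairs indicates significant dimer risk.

Last 6 bases (5'→3') — forward …TACTGA, reverse …ATTCAG.
Reverse complement of the reverse primer's last 6 bases: CTGAAT; its first k bases are the reverse complement of the reverse primer's last k bases, so a perfect k-base overlap needs the forward primer's last k bases to equal them.
Comparing (forward last k vs required): k=1: A vs C ✗; k=2: GA vs CT ✗; k=3: TGA vs CTG ✗; k=4: CTGA vs CTGA ✓; k=5: ACTGA vs CTGAA ✗; k=6: TACTGA vs CTGAAT ✗.
Only k = 4 is perfect, so the longest perfect 3' overlap is 4.

Longest perfect overlap: 4 complementary base pairs; significant dimer risk (threshold 3).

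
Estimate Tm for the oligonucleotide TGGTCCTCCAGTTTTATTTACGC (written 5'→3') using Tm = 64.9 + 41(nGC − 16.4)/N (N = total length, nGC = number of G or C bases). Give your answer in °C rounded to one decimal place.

Base counts: A=3, T=10, G=4, C=6; G+C = 10, N = 23.
Tm = 64.9 + 41·(10 − 16.4)/23 = 64.9 + -262.40/23 = 53.5°C.

53.5°C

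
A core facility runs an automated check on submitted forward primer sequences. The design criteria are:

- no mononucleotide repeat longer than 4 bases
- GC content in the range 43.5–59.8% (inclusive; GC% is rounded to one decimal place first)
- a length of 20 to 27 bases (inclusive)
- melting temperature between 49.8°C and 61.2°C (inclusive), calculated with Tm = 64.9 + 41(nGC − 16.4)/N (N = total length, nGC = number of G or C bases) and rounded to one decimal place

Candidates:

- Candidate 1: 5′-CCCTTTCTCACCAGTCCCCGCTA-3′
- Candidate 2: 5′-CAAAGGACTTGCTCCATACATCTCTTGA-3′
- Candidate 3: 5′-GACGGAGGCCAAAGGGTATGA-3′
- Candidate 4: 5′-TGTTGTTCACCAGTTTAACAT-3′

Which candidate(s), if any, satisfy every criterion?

Candidate 3 only.

Candidate 1 (23 nt, A=3 T=6 G=2 C=12): longest run = 4 ✓; GC 14/23 = 60.9%, outside 43.5–59.8% ✗; length 23 ✓; Tm = 64.9 + 41·(14 − 16.4)/23 = 60.6°C ✓ — fails.
Candidate 2 (28 nt, A=8 T=8 G=4 C=8): longest run = 3 ✓; GC 12/28 = 42.9%, outside 43.5–59.8% ✗; length 28, outside 20–27 ✗; Tm = 64.9 + 41·(12 − 16.4)/28 = 58.5°C ✓ — fails.
Candidate 3 (21 nt, A=7 T=2 G=9 C=3): longest run = 3 ✓; GC 12/21 = 57.1% ✓; length 21 ✓; Tm = 64.9 + 41·(12 − 16.4)/21 = 56.3°C ✓ — passes.
Candidate 4 (21 nt, A=5 T=9 G=3 C=4): longest run = 3 ✓; GC 7/21 = 33.3%, outside 43.5–59.8% ✗; length 21 ✓; Tm = 64.9 + 41·(7 − 16.4)/21 = 46.5°C, outside 49.8–61.2°C ✗ — fails.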